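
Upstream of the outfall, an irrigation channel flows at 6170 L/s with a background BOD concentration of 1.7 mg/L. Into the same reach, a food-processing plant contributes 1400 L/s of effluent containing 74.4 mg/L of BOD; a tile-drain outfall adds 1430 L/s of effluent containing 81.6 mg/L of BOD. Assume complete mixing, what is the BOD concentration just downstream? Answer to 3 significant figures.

After mixing, C = (6170·1.700 + 1400·74.40 + 1430·81.60) / 9000 = 231300/9000 = 25.70 mg/L.

25.7 mg/L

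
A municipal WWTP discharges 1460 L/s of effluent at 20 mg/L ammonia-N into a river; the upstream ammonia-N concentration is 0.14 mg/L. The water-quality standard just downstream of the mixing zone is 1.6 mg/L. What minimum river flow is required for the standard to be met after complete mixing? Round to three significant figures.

Set C_mix = 1.6: (Q·0.1400 + 1460·20.00) / (Q + 1460) = 1.6
→ Q = 1460·(20.00 − 1.6)/(1.6 − 0.1400) = 18400 L/s.

18400 L/s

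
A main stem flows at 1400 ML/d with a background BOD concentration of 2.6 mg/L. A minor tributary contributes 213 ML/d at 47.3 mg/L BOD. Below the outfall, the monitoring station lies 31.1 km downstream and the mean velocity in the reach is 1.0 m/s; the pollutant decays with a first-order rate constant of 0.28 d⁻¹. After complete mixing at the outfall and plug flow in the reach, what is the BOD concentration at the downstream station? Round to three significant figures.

7.69 mg/L

Mixed concentration C = ΣQC/ΣQ = (1400·2.600 + 213.0·47.30) / 1613 = 13710/1613 = 8.503 mg/L.
Travel time t = 31.1·1000 / 1.0 = 31100 s = 8.639 h.
After decay, C = 8.503 × e^(−kt) = 8.503 × 0.9041 = 7.688 mg/L.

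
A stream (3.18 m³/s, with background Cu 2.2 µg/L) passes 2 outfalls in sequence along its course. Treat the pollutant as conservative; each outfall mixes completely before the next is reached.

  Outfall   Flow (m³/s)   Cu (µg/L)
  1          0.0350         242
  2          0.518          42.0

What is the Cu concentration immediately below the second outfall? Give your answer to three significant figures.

Below outfall 1: Q → 3.215 m³/s, C = (3.180·2.200 + 0.03500·242.0)/3.215 = 4.811 µg/L.
Below outfall 2: Q → 3.733 m³/s, C = (3.215·4.811 + 0.5180·42.00)/3.733 = 9.971 µg/L.

9.97 µg/L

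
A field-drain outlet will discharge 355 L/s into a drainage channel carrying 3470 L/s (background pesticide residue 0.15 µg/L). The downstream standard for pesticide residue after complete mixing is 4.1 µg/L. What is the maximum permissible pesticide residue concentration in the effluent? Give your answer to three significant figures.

42.7 µg/L

At the limit, (Qr·Cr + Qe·Cₑ)/(Qr + Qe) = 4.1:
Cₑ = (3825·4.1 − 3470·0.1500) / 355.0 = 42.71 µg/L.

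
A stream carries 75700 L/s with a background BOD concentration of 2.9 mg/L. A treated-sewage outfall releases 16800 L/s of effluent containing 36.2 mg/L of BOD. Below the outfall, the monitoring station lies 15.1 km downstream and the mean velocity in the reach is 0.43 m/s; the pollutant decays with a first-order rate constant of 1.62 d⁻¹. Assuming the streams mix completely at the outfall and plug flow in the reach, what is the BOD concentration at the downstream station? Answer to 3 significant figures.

Mass balance: C = (75700·2.900 + 16800·36.20) / 92500 = 827700/92500 = 8.948 mg/L.
Travel time t = 15.1·1000 / 0.43 = 35120 s = 9.755 h.
Decay over the reach: 8.948·exp(−kt) = 8.948·0.5177 = 4.632 mg/L.

4.63 mg/L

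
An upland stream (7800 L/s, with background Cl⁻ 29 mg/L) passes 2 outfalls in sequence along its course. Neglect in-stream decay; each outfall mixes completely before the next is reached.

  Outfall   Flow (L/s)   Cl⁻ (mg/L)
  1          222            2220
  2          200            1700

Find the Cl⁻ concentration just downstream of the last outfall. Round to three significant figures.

After outfall 1: Q = 7800 + 222.0 = 8022 L/s; C = (7800·29.00 + 222.0·2220)/8022 = 89.63 mg/L.
After outfall 2: Q = 8022 + 200.0 = 8222 L/s; C = (8022·89.63 + 200.0·1700)/8222 = 128.8 mg/L.

129 mg/L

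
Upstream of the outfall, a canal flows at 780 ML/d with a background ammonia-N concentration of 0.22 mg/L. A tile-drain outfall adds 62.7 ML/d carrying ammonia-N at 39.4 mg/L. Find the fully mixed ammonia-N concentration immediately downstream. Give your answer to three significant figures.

Mass balance: C = (780.0·0.2200 + 62.70·39.40) / 842.7 = 2642/842.7 = 3.135 mg/L.

3.14 mg/L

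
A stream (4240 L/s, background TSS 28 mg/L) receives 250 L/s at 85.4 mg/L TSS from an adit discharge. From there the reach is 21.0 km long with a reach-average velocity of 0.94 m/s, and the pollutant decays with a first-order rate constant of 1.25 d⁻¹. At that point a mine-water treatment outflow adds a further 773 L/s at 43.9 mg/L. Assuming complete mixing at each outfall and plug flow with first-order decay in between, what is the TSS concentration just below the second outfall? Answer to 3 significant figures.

After mixing, C = (4240·28.00 + 250.0·85.40) / 4490 = 140100/4490 = 31.20 mg/L; combined flow 4490 L/s.
Travel time t = 21.0·1000 / 0.94 = 22340 s = 6.206 h.
After decay, C = 31.20 × e^(−kt) = 31.20 × 0.7238 = 22.58 mg/L.
Second outfall: C = (4490·22.58 + 773.0·43.90)/5263 = 25.71 mg/L.

25.7 mg/L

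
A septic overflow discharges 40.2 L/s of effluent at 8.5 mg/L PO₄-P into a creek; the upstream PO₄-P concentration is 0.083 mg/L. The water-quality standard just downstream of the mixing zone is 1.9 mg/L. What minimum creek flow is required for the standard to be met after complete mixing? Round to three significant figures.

Set C_mix = 1.9: (Q·0.08300 + 40.20·8.500) / (Q + 40.20) = 1.9
→ Q = 40.20·(8.500 − 1.9)/(1.9 − 0.08300) = 146.0 L/s.

146 L/s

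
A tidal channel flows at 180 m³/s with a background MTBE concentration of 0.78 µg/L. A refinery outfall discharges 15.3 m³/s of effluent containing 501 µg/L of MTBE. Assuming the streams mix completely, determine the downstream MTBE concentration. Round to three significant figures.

Mixed concentration C = ΣQC/ΣQ = (180.0·0.7800 + 15.30·501.0) / 195.3 = 7806/195.3 = 39.97 µg/L.

40.0 µg/L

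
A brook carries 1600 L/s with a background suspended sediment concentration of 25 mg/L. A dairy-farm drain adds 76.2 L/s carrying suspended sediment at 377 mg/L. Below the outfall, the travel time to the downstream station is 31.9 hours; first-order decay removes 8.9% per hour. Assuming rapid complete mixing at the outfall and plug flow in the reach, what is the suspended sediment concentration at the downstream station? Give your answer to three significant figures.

Mixed concentration C = ΣQC/ΣQ = (1600·25.00 + 76.20·377.0) / 1676 = 68730/1676 = 41.00 mg/L.
8.9%/h lost → k = −ln(1 − 0.089) = 0.09321 h⁻¹.
Applying C = C₀e^(−kt): 41.00 × 0.05113 = 2.096 mg/L.

2.10 mg/L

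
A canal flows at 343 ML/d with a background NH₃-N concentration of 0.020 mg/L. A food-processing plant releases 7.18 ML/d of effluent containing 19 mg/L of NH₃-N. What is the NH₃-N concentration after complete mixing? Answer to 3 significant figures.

Mass balance: C = (343.0·0.02000 + 7.180·19.00) / 350.2 = 143.3/350.2 = 0.4092 mg/L.

0.409 mg/L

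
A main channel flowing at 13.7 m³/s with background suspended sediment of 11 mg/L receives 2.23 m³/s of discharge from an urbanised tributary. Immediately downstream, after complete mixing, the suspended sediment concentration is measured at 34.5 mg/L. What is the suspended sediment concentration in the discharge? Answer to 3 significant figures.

Mass balance: 13.70·11.00 + 2.230·Cₑ = 15.93·34.50
→ Cₑ = (15.93·34.50 − 13.70·11.00) / 2.230 = 178.9 mg/L.

179 mg/L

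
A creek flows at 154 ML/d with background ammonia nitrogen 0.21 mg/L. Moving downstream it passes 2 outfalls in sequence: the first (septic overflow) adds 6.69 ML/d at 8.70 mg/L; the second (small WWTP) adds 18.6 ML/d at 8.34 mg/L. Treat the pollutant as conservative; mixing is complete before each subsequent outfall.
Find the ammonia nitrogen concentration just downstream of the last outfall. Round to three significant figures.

Below outfall 1: Q → 160.7 ML/d, C = (154.0·0.2100 + 6.690·8.700)/160.7 = 0.5635 mg/L.
Below outfall 2: Q → 179.3 ML/d, C = (160.7·0.5635 + 18.60·8.340)/179.3 = 1.370 mg/L.

1.37 mg/L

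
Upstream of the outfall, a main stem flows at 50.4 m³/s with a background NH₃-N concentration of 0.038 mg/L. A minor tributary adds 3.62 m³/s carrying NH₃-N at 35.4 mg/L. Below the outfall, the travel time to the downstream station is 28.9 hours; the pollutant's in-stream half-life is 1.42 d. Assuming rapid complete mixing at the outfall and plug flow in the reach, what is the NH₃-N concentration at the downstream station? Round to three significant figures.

Mass balance: C = (50.40·0.03800 + 3.620·35.40) / 54.02 = 130.1/54.02 = 2.408 mg/L.
Half-life 1.42 d → k = ln 2 / 1.42 = 0.4881 d⁻¹.
Decay over the reach: 2.408·exp(−kt) = 2.408·0.5556 = 1.338 mg/L.

1.34 mg/L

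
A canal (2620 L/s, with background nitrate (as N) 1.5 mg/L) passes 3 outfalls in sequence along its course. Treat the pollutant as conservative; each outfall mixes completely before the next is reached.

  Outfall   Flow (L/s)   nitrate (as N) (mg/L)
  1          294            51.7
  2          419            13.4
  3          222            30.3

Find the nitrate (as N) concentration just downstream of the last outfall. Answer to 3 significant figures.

8.85 mg/L

Outfall 1: combined Q = 2914 L/s; C = (2620·1.500 + 294.0·51.70)/2914 = 6.565 mg/L.
Outfall 2: combined Q = 3333 L/s; C = (2914·6.565 + 419.0·13.40)/3333 = 7.424 mg/L.
Outfall 3: combined Q = 3555 L/s; C = (3333·7.424 + 222.0·30.30)/3555 = 8.853 mg/L.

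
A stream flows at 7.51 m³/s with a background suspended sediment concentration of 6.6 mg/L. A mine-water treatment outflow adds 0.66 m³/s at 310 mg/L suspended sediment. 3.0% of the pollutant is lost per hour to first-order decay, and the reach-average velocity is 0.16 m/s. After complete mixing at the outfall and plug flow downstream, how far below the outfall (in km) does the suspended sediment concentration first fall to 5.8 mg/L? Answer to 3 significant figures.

Mass balance: C = (7.510·6.600 + 0.6600·310.0) / 8.170 = 254.2/8.170 = 31.11 mg/L.
3.0%/h lost → k = −ln(1 − 0.03) = 0.03046 h⁻¹.
Set 31.11·exp(−k·t) = 5.8 → t = ln(31.11/5.8)/k = 198500 s = 55.14 h.
Distance = v·t = 0.16·198500 = 31760 m = 31.76 km.

31.8 km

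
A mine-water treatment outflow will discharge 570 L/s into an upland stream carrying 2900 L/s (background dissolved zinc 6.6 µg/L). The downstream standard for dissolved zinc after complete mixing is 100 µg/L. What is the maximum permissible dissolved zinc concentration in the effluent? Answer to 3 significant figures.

575 µg/L

At the limit, (Qr·Cr + Qe·Cₑ)/(Qr + Qe) = 100:
Cₑ = (3470·100 − 2900·6.600) / 570.0 = 575.2 µg/L.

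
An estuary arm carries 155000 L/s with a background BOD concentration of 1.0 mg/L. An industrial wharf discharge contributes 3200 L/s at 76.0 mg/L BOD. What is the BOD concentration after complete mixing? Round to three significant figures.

2.52 mg/L

Mixed concentration C = ΣQC/ΣQ = (155000·1.000 + 3200·76.00) / 158200 = 398200/158200 = 2.517 mg/L.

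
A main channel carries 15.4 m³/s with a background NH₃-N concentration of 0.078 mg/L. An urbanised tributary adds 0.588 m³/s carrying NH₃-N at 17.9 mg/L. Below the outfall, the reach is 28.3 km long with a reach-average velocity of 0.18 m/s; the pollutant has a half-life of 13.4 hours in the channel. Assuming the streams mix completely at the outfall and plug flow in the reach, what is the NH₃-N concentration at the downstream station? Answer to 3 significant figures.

Flow-weighted average: C = (15.40·0.07800 + 0.5880·17.90) / 15.99 = 11.73/15.99 = 0.7335 mg/L.
Travel time t = 28.3·1000 / 0.18 = 157200 s = 43.67 h.
Half-life 13.4 h → k = ln 2 / 13.4 = 0.05173 h⁻¹ = 1.241 d⁻¹.
After decay, C = 0.7335 × e^(−kt) = 0.7335 × 0.1044 = 0.07661 mg/L.

0.0766 mg/L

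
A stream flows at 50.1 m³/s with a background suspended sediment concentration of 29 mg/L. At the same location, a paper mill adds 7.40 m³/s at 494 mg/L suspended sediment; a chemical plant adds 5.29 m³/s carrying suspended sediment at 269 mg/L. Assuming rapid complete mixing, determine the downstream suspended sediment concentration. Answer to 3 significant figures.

104 mg/L

Conservation of mass: C = (50.10·29.00 + 7.400·494.0 + 5.290·269.0) / 62.79 = 6532/62.79 = 104.0 mg/L.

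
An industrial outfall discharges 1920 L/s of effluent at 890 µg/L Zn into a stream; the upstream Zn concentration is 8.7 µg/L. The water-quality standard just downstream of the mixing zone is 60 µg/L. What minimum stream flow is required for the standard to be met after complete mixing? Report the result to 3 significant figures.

31100 L/s

Set C_mix = 60: (Q·8.700 + 1920·890.0) / (Q + 1920) = 60
→ Q = 1920·(890.0 − 60)/(60 − 8.700) = 31060 L/s.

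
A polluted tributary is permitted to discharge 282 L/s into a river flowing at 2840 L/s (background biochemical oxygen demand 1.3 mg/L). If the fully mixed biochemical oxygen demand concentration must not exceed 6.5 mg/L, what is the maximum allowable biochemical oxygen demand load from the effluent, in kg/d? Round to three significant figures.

1430 kg/d

Mass balance at the limit: 2840·1.300 + 282.0·Cₑ = 3122·6.5 → Cₑ = 58.87 mg/L.
282.0 L/s = 0.2820 m³/s. Load = 0.2820 m³/s × 58.87 g/m³ × 86 400 s/d = 1434 kg/d.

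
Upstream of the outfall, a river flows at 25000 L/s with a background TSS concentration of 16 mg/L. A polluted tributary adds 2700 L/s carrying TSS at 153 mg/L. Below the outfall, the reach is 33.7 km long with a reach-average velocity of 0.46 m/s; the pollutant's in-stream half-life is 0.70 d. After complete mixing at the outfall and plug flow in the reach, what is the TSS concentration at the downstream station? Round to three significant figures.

12.7 mg/L

Conservation of mass: C = (25000·16.00 + 2700·153.0) / 27700 = 813100/27700 = 29.35 mg/L.
Travel time t = 33.7·1000 / 0.46 = 73260 s = 20.35 h.
Half-life 0.70 d → k = ln 2 / 0.70 = 0.9902 d⁻¹.
Applying C = C₀e^(−kt): 29.35 × 0.4319 = 12.68 mg/L.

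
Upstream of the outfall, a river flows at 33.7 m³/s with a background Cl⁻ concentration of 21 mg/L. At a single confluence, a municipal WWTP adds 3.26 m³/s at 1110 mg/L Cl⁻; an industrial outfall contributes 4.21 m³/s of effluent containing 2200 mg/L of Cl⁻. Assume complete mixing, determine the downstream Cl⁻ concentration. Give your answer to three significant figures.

After mixing, C = (33.70·21.00 + 3.260·1110 + 4.210·2200) / 41.17 = 13590/41.17 = 330.1 mg/L.

330 mg/L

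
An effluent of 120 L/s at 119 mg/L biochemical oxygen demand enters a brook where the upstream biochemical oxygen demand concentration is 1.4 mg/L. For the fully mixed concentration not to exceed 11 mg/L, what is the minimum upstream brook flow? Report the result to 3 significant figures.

1350 L/s

Set C_mix = 11: (Q·1.400 + 120.0·119.0) / (Q + 120.0) = 11
→ Q = 120.0·(119.0 − 11)/(11 − 1.400) = 1350 L/s.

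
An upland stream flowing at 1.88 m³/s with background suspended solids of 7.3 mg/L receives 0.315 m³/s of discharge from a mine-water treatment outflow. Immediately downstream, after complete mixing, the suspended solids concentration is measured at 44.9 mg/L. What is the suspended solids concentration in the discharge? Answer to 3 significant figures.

Mass balance: 1.880·7.300 + 0.3150·Cₑ = 2.195·44.90
→ Cₑ = (2.195·44.90 − 1.880·7.300) / 0.3150 = 269.3 mg/L.

269 mg/L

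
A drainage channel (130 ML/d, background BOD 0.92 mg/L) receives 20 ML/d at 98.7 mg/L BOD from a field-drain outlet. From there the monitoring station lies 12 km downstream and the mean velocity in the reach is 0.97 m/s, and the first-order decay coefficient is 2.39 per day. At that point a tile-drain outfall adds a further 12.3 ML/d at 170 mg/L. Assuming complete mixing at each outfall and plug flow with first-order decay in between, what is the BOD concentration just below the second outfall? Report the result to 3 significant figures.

After mixing, C = (130.0·0.9200 + 20.00·98.70) / 150.0 = 2094/150.0 = 13.96 mg/L; combined flow 150.0 ML/d.
Travel time t = 12·1000 / 0.97 = 12370 s = 3.436 h.
Applying C = C₀e^(−kt): 13.96 × 0.7102 = 9.912 mg/L.
Second outfall: C = (150.0·9.912 + 12.30·170.0)/162.3 = 22.04 mg/L.

22.0 mg/L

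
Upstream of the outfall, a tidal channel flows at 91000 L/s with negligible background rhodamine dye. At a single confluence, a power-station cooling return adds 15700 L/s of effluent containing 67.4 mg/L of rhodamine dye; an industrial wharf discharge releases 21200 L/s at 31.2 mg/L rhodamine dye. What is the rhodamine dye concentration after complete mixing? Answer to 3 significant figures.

Mass balance: C = (91000·0 + 15700·67.40 + 21200·31.20) / 127900 = 1720000/127900 = 13.45 mg/L.

13.4 mg/L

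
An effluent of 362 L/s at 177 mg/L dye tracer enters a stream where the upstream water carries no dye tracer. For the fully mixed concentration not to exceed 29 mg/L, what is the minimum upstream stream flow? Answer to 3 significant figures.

Set C_mix = 29: (Q·0 + 362.0·177.0) / (Q + 362.0) = 29
→ Q = 362.0·(177.0 − 29)/(29 − 0) = 1847 L/s.

1850 L/s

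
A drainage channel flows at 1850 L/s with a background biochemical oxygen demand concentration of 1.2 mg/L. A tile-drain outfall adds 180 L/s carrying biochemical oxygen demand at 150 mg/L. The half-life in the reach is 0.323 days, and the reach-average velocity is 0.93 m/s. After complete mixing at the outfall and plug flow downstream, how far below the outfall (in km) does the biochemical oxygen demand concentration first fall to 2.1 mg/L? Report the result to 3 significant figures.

72.1 km

Conservation of mass: C = (1850·1.200 + 180.0·150.0) / 2030 = 29220/2030 = 14.39 mg/L.
Half-life 0.323 d → k = ln 2 / 0.323 = 2.146 d⁻¹.
Set 14.39·exp(−k·t) = 2.1 → t = ln(14.39/2.1)/k = 77500 s = 21.53 h.
Distance = v·t = 0.93·77500 = 72070 m = 72.07 km.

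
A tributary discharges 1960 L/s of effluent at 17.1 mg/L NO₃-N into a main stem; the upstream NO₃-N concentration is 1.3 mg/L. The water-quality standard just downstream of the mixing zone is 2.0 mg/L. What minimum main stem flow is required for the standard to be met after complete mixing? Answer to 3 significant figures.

42300 L/s

Set C_mix = 2.0: (Q·1.300 + 1960·17.10) / (Q + 1960) = 2.0
→ Q = 1960·(17.10 − 2.0)/(2.0 − 1.300) = 42280 L/s.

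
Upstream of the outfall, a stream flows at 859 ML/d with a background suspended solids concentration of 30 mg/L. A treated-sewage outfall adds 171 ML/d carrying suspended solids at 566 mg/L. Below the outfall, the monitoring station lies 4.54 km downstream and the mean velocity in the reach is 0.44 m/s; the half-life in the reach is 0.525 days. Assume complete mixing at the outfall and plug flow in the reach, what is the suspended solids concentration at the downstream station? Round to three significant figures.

Conservation of mass: C = (859.0·30.00 + 171.0·566.0) / 1030 = 122600/1030 = 119.0 mg/L.
Travel time t = 4.54·1000 / 0.44 = 10320 s = 2.866 h.
Half-life 0.525 d → k = ln 2 / 0.525 = 1.320 d⁻¹.
Applying C = C₀e^(−kt): 119.0 × 0.8541 = 101.6 mg/L.

102 mg/L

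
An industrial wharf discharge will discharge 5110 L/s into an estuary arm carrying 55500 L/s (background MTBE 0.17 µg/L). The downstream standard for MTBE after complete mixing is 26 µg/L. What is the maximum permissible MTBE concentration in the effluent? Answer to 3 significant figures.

307 µg/L

At the limit, (Qr·Cr + Qe·Cₑ)/(Qr + Qe) = 26:
Cₑ = (60610·26 − 55500·0.1700) / 5110 = 306.5 µg/L.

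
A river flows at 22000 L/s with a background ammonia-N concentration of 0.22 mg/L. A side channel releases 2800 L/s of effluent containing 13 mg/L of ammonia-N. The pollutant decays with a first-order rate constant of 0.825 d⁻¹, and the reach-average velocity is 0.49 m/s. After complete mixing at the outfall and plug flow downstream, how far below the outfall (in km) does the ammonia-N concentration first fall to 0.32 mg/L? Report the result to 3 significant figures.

Mass balance: C = (22000·0.2200 + 2800·13.00) / 24800 = 41240/24800 = 1.663 mg/L.
Set 1.663·exp(−k·t) = 0.32 → t = ln(1.663/0.32)/k = 172600 s = 47.94 h.
Distance = v·t = 0.49·172600 = 84570 m = 84.57 km.

84.6 km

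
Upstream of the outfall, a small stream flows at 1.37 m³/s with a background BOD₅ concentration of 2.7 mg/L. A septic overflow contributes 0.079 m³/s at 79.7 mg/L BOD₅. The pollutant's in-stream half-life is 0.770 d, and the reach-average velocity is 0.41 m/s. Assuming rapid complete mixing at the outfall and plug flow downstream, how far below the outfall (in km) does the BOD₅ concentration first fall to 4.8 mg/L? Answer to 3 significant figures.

Flow-weighted average: C = (1.370·2.700 + 0.07900·79.70) / 1.449 = 9.995/1.449 = 6.898 mg/L.
Half-life 0.770 d → k = ln 2 / 0.770 = 0.9002 d⁻¹.
Set 6.898·exp(−k·t) = 4.8 → t = ln(6.898/4.8)/k = 34800 s = 9.668 h.
Distance = v·t = 0.41·34800 = 14270 m = 14.27 km.

14.3 km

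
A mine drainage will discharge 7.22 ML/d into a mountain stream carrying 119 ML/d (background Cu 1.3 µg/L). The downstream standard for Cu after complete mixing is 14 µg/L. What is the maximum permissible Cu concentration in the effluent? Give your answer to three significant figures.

223 µg/L

At the limit, (Qr·Cr + Qe·Cₑ)/(Qr + Qe) = 14:
Cₑ = (126.2·14 − 119.0·1.300) / 7.220 = 223.3 µg/L.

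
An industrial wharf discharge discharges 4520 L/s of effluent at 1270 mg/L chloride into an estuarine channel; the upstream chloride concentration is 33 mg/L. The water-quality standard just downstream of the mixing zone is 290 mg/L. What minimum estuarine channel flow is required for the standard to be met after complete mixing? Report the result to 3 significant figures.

Set C_mix = 290: (Q·33.00 + 4520·1270) / (Q + 4520) = 290
→ Q = 4520·(1270 − 290)/(290 − 33.00) = 17240 L/s.

17200 L/s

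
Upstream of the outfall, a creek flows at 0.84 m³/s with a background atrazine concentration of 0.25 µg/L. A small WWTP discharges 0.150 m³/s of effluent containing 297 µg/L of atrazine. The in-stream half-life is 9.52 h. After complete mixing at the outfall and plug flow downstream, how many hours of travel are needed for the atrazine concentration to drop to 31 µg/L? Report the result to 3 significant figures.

5.18 h

Flow-weighted average: C = (0.8400·0.2500 + 0.1500·297.0) / 0.9900 = 44.76/0.9900 = 45.21 µg/L.
Half-life 9.52 h → k = ln 2 / 9.52 = 0.07281 h⁻¹ = 1.747 d⁻¹.
45.21·exp(−k·t) = 31 → t = ln(45.21/31)/k = 18660 s = 5.183 h.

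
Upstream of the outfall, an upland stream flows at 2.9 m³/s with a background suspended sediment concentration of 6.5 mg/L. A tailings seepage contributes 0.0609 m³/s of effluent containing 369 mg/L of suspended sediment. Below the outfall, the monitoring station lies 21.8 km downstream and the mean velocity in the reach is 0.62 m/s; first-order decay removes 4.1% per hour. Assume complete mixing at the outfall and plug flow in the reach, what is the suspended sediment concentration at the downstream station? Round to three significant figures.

9.27 mg/L

Mixed concentration C = ΣQC/ΣQ = (2.900·6.500 + 0.06090·369.0) / 2.961 = 41.32/2.961 = 13.96 mg/L.
Travel time t = 21.8·1000 / 0.62 = 35160 s = 9.767 h.
4.1%/h lost → k = −ln(1 − 0.041) = 0.04186 h⁻¹.
First-order decay: C = 13.96·exp(−k·t) = 13.96·0.6644 = 9.272 mg/L.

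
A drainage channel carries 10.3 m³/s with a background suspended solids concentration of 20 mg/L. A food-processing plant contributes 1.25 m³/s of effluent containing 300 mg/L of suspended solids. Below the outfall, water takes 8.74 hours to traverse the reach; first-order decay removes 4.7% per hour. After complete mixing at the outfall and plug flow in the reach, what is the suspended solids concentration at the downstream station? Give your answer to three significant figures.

Flow-weighted average: C = (10.30·20.00 + 1.250·300.0) / 11.55 = 581.0/11.55 = 50.30 mg/L.
4.7%/h lost → k = −ln(1 − 0.047) = 0.04814 h⁻¹.
Decay over the reach: 50.30·exp(−kt) = 50.30·0.6566 = 33.03 mg/L.

33.0 mg/L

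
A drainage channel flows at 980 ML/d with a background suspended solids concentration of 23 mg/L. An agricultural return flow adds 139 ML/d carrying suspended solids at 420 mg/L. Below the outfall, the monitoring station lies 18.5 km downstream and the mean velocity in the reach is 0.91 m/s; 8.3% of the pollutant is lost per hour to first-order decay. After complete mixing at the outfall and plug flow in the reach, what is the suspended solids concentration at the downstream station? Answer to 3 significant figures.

Mass balance: C = (980.0·23.00 + 139.0·420.0) / 1119 = 80920/1119 = 72.31 mg/L.
Travel time t = 18.5·1000 / 0.91 = 20330 s = 5.647 h.
8.3%/h lost → k = −ln(1 − 0.083) = 0.08665 h⁻¹.
After decay, C = 72.31 × e^(−kt) = 72.31 × 0.6130 = 44.33 mg/L.

44.3 mg/L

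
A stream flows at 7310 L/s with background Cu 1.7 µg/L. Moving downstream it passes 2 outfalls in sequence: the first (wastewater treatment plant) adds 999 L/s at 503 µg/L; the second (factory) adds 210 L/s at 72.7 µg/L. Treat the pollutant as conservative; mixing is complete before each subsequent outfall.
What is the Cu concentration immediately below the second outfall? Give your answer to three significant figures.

Below outfall 1: Q → 8309 L/s, C = (7310·1.700 + 999.0·503.0)/8309 = 61.97 µg/L.
Below outfall 2: Q → 8519 L/s, C = (8309·61.97 + 210.0·72.70)/8519 = 62.24 µg/L.

62.2 µg/L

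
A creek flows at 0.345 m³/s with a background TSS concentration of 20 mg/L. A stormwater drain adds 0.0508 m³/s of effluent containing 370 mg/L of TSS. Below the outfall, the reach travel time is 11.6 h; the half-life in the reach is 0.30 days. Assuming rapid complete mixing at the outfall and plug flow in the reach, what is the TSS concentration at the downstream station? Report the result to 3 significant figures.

21.3 mg/L

After mixing, C = (0.3450·20.00 + 0.05080·370.0) / 0.3958 = 25.70/0.3958 = 64.92 mg/L.
Half-life 0.30 d → k = ln 2 / 0.30 = 2.310 d⁻¹.
Applying C = C₀e^(−kt): 64.92 × 0.3273 = 21.25 mg/L.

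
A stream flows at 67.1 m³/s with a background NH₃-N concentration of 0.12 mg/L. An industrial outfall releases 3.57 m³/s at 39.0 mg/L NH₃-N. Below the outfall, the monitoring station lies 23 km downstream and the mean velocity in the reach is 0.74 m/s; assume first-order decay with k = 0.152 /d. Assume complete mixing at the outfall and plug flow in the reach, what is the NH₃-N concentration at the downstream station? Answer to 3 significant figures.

1.97 mg/L

Mixed concentration C = ΣQC/ΣQ = (67.10·0.1200 + 3.570·39.00) / 70.67 = 147.3/70.67 = 2.084 mg/L.
Travel time t = 23·1000 / 0.74 = 31080 s = 8.634 h.
Applying C = C₀e^(−kt): 2.084 × 0.9468 = 1.973 mg/L.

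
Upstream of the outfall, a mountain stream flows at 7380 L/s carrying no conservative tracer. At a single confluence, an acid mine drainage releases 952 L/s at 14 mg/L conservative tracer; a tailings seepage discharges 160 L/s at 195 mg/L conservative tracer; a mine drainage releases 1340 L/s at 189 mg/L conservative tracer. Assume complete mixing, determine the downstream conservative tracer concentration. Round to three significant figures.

30.3 mg/L

Flow-weighted average: C = (7380·0 + 952.0·14.00 + 160.0·195.0 + 1340·189.0) / 9832 = 297800/9832 = 30.29 mg/L.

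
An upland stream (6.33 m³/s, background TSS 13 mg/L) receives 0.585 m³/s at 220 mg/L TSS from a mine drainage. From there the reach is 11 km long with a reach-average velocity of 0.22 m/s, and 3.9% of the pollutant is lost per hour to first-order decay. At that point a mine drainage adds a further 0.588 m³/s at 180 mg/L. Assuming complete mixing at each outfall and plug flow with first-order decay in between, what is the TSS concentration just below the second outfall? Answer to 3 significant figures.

Flow-weighted average: C = (6.330·13.00 + 0.5850·220.0) / 6.915 = 211.0/6.915 = 30.51 mg/L; combined flow 6.915 m³/s.
Travel time t = 11·1000 / 0.22 = 50000 s = 13.89 h.
3.9%/h lost → k = −ln(1 − 0.039) = 0.03978 h⁻¹.
Decay over the reach: 30.51·exp(−kt) = 30.51·0.5755 = 17.56 mg/L.
At the second outfall, C = (6.915·17.56 + 0.5880·180.0) / (6.915 + 0.5880) = 30.29 mg/L.

30.3 mg/L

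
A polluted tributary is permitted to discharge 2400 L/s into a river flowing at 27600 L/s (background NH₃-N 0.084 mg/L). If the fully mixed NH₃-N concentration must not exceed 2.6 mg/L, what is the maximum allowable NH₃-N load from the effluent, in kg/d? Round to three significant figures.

Mass balance at the limit: 27600·0.08400 + 2400·Cₑ = 30000·2.6 → Cₑ = 31.53 mg/L.
2400 L/s = 2.400 m³/s. Load = 2.400 m³/s × 31.53 g/m³ × 86 400 s/d = 6539 kg/d.

6540 kg/d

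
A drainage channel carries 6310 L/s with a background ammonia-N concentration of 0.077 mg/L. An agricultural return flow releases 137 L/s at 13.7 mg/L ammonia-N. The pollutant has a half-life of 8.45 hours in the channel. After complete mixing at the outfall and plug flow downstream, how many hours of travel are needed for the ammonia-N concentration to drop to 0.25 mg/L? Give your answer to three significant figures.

4.66 h

Mixed concentration C = ΣQC/ΣQ = (6310·0.07700 + 137.0·13.70) / 6447 = 2363/6447 = 0.3665 mg/L.
Half-life 8.45 h → k = ln 2 / 8.45 = 0.08203 h⁻¹ = 1.969 d⁻¹.
0.3665·exp(−k·t) = 0.25 → t = ln(0.3665/0.25)/k = 16790 s = 4.663 h.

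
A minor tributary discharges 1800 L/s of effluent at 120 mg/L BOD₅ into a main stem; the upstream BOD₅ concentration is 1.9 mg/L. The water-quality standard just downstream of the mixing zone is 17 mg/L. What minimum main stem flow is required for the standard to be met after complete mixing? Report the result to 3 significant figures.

12300 L/s

Set C_mix = 17: (Q·1.900 + 1800·120.0) / (Q + 1800) = 17
→ Q = 1800·(120.0 − 17)/(17 − 1.900) = 12280 L/s.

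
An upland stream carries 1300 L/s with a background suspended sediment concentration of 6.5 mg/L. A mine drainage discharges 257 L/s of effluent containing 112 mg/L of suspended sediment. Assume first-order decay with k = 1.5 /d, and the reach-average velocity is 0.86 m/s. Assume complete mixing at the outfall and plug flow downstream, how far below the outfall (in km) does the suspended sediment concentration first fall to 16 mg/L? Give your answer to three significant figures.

Conservation of mass: C = (1300·6.500 + 257.0·112.0) / 1557 = 37230/1557 = 23.91 mg/L.
Set 23.91·exp(−k·t) = 16 → t = ln(23.91/16)/k = 23150 s = 6.430 h.
Distance = v·t = 0.86·23150 = 19910 m = 19.91 km.

19.9 km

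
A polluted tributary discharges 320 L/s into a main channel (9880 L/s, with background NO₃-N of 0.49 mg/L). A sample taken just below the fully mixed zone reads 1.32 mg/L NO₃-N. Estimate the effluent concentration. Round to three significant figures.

Mass balance: 9880·0.4900 + 320.0·Cₑ = 10200·1.320
→ Cₑ = (10200·1.320 − 9880·0.4900) / 320.0 = 26.95 mg/L.

26.9 mg/L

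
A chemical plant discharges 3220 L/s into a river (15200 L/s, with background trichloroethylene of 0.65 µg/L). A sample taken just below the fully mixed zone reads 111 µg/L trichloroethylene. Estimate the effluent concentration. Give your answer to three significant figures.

632 µg/L

Mass balance: 15200·0.6500 + 3220·Cₑ = 18420·111.0
→ Cₑ = (18420·111.0 − 15200·0.6500) / 3220 = 631.9 µg/L.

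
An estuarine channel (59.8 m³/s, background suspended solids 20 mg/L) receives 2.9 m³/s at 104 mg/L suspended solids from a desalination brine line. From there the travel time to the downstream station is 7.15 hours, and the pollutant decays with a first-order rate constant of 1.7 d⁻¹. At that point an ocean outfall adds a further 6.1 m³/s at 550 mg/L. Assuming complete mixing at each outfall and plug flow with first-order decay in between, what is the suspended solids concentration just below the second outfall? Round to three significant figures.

Flow-weighted average: C = (59.80·20.00 + 2.900·104.0) / 62.70 = 1498/62.70 = 23.89 mg/L; combined flow 62.70 m³/s.
After decay, C = 23.89 × e^(−kt) = 23.89 × 0.6026 = 14.39 mg/L.
Second outfall: C = (62.70·14.39 + 6.100·550.0)/68.80 = 61.88 mg/L.

61.9 mg/L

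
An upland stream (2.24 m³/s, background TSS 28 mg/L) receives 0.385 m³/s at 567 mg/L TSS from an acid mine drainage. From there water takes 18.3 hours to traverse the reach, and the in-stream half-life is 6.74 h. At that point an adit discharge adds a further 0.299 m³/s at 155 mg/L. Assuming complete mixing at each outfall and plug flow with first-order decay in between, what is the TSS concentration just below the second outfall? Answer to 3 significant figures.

Mass balance: C = (2.240·28.00 + 0.3850·567.0) / 2.625 = 281.0/2.625 = 107.1 mg/L; combined flow 2.625 m³/s.
Half-life 6.74 h → k = ln 2 / 6.74 = 0.1028 h⁻¹ = 2.468 d⁻¹.
After decay, C = 107.1 × e^(−kt) = 107.1 × 0.1523 = 16.30 mg/L.
Second outfall: C = (2.625·16.30 + 0.2990·155.0)/2.924 = 30.49 mg/L.

30.5 mg/L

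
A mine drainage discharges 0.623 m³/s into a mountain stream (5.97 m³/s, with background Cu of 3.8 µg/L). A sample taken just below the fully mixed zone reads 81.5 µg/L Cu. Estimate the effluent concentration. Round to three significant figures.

Mass balance: 5.970·3.800 + 0.6230·Cₑ = 6.593·81.50
→ Cₑ = (6.593·81.50 − 5.970·3.800) / 0.6230 = 826.1 µg/L.

826 µg/L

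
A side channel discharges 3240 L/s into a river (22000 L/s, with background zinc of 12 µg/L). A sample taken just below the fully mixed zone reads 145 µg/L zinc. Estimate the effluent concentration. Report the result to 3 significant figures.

1050 µg/L

Mass balance: 22000·12.00 + 3240·Cₑ = 25240·145.0
→ Cₑ = (25240·145.0 − 22000·12.00) / 3240 = 1048 µg/L.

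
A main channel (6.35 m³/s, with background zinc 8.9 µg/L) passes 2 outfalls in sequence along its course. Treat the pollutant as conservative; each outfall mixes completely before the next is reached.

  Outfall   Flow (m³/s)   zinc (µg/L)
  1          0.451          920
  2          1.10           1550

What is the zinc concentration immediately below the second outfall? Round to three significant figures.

275 µg/L

After outfall 1: Q = 6.350 + 0.4510 = 6.801 m³/s; C = (6.350·8.900 + 0.4510·920.0)/6.801 = 69.32 µg/L.
After outfall 2: Q = 6.801 + 1.100 = 7.901 m³/s; C = (6.801·69.32 + 1.100·1550)/7.901 = 275.5 µg/L.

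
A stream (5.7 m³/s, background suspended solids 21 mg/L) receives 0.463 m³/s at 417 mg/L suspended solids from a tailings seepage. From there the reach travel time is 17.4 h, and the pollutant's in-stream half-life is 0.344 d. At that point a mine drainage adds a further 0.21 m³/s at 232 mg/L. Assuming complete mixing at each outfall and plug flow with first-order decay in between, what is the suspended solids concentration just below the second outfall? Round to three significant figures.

Mass balance: C = (5.700·21.00 + 0.4630·417.0) / 6.163 = 312.8/6.163 = 50.75 mg/L; combined flow 6.163 m³/s.
Half-life 0.344 d → k = ln 2 / 0.344 = 2.015 d⁻¹.
After decay, C = 50.75 × e^(−kt) = 50.75 × 0.2320 = 11.78 mg/L.
At the second outfall, C = (6.163·11.78 + 0.2100·232.0) / (6.163 + 0.2100) = 19.03 mg/L.

19.0 mg/L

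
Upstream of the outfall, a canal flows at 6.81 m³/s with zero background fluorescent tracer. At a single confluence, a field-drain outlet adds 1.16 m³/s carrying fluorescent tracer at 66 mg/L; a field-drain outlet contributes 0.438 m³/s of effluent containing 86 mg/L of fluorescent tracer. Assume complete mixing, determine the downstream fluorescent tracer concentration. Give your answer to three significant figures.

Mass balance: C = (6.810·0 + 1.160·66.00 + 0.4380·86.00) / 8.408 = 114.2/8.408 = 13.59 mg/L.

13.6 mg/L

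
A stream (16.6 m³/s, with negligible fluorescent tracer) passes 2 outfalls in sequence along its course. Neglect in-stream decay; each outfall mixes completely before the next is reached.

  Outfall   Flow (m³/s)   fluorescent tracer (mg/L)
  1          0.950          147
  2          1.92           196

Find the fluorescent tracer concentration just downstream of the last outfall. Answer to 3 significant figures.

Below outfall 1: Q → 17.55 m³/s, C = (16.60·0 + 0.9500·147.0)/17.55 = 7.957 mg/L.
Below outfall 2: Q → 19.47 m³/s, C = (17.55·7.957 + 1.920·196.0)/19.47 = 26.50 mg/L.

26.5 mg/L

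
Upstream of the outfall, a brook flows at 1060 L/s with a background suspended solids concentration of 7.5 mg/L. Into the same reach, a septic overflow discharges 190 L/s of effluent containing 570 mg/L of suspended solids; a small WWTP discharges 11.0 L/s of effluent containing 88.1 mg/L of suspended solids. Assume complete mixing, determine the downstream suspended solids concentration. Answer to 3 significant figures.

Mass balance: C = (1060·7.500 + 190.0·570.0 + 11.00·88.10) / 1261 = 117200/1261 = 92.96 mg/L.

93.0 mg/L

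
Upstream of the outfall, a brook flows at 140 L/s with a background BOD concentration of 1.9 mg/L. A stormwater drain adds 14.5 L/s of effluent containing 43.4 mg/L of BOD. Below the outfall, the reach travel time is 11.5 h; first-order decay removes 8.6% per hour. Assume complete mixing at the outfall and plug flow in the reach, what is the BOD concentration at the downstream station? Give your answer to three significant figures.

After mixing, C = (140.0·1.900 + 14.50·43.40) / 154.5 = 895.3/154.5 = 5.795 mg/L.
8.6%/h lost → k = −ln(1 − 0.086) = 0.08992 h⁻¹.
Applying C = C₀e^(−kt): 5.795 × 0.3555 = 2.060 mg/L.

2.06 mg/L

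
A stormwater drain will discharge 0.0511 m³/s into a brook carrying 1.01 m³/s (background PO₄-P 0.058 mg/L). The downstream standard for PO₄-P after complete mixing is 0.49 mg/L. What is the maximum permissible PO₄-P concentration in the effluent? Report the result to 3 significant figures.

At the limit, (Qr·Cr + Qe·Cₑ)/(Qr + Qe) = 0.49:
Cₑ = (1.061·0.49 − 1.010·0.05800) / 0.05110 = 9.029 mg/L.

9.03 mg/L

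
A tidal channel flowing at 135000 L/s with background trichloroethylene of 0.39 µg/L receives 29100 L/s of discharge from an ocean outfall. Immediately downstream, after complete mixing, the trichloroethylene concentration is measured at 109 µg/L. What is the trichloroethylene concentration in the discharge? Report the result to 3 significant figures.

613 µg/L

Mass balance: 135000·0.3900 + 29100·Cₑ = 164100·109.0
→ Cₑ = (164100·109.0 − 135000·0.3900) / 29100 = 612.9 µg/L.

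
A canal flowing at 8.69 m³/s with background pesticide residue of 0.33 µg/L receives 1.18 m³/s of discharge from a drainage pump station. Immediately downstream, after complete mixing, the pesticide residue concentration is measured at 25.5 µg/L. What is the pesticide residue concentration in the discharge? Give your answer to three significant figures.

Mass balance: 8.690·0.3300 + 1.180·Cₑ = 9.870·25.50
→ Cₑ = (9.870·25.50 − 8.690·0.3300) / 1.180 = 210.9 µg/L.

211 µg/L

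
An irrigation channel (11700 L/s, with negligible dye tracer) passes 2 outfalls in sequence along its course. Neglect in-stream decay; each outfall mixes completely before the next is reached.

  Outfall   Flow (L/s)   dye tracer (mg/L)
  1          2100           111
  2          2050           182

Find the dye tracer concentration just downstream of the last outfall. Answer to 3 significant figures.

Below outfall 1: Q → 13800 L/s, C = (11700·0 + 2100·111.0)/13800 = 16.89 mg/L.
Below outfall 2: Q → 15850 L/s, C = (13800·16.89 + 2050·182.0)/15850 = 38.25 mg/L.

38.2 mg/L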